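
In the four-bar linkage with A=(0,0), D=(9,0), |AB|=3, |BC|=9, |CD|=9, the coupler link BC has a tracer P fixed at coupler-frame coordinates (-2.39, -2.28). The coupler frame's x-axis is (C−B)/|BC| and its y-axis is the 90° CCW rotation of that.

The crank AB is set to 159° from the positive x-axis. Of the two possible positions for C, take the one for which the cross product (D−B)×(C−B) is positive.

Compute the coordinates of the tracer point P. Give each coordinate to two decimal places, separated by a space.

-2.96 -2.22

A=(0,0), D=(9.00,0)
B = A + 3.00·(cos159°, sin159°) = (-2.8007, 1.0751)
|BD| = 11.8496
circle(B,9.00) ∩ circle(D,9.00): a=5.9248, h=6.7747
  candidates: C₊=(3.7143,7.2843) cross=80.278; C₋=(2.4850,-6.2092) cross=-80.278
  mode + wants cross > 0 → take C=(3.7143,7.2843) (cross=80.278)
ex = (C−B)/|BC| = (0.7239,0.6899); ey = (-0.6899,0.7239)
P = B + -2.39·ex + -2.28·ey = (-2.9578,-2.2243)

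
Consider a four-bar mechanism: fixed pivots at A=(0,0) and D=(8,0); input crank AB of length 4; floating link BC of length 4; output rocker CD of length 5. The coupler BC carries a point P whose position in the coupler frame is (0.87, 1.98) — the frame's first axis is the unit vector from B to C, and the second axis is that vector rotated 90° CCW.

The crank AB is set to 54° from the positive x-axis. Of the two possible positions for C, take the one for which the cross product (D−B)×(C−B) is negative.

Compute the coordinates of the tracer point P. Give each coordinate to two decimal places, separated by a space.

A=(0,0), D=(8.00,0)
B = A + 4.00·(cos54°, sin54°) = (2.3511, 3.2361)
|BD| = 6.5101
circle(B,4.00) ∩ circle(D,5.00): a=2.5638, h=3.0703
  candidates: C₊=(6.1020,4.6257) cross=19.988; C₋=(3.0496,-0.7025) cross=-19.988
  mode - wants cross < 0 → take C=(3.0496,-0.7025) (cross=-19.988)
ex = (C−B)/|BC| = (0.1746,-0.9846); ey = (0.9846,0.1746)
P = B + 0.87·ex + 1.98·ey = (4.4526,2.7252)

4.45 2.73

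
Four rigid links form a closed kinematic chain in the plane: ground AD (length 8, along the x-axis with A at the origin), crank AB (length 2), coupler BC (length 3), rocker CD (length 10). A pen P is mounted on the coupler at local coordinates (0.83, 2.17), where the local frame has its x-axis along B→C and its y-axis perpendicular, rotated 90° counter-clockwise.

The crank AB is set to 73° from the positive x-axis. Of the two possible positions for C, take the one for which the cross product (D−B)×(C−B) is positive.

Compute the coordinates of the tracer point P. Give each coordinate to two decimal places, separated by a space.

-1.71 1.53

A=(0,0), D=(8.00,0)
B = A + 2.00·(cos73°, sin73°) = (0.5847, 1.9126)
|BD| = 7.6579
circle(B,3.00) ∩ circle(D,10.00): a=-2.1126, h=2.1300
  candidates: C₊=(-0.9289,4.5028) cross=16.312; C₋=(-1.9929,0.3777) cross=-16.312
  mode + wants cross > 0 → take C=(-0.9289,4.5028) (cross=16.312)
ex = (C−B)/|BC| = (-0.5045,0.8634); ey = (-0.8634,-0.5045)
P = B + 0.83·ex + 2.17·ey = (-1.7076,1.5344)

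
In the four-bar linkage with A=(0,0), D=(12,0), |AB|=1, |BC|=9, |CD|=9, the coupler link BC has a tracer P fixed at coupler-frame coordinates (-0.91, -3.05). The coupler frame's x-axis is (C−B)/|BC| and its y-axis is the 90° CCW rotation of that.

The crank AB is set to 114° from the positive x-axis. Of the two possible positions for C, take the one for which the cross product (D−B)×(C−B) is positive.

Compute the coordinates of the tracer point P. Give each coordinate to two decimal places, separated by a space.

0.96 -1.96

A=(0,0), D=(12.00,0)
B = A + 1.00·(cos114°, sin114°) = (-0.4067, 0.9135)
|BD| = 12.4403
circle(B,9.00) ∩ circle(D,9.00): a=6.2202, h=6.5046
  candidates: C₊=(6.2743,6.9438) cross=80.919; C₋=(5.3190,-6.0302) cross=-80.919
  mode + wants cross > 0 → take C=(6.2743,6.9438) (cross=80.919)
ex = (C−B)/|BC| = (0.7423,0.6700); ey = (-0.6700,0.7423)
P = B + -0.91·ex + -3.05·ey = (0.9613,-1.9603)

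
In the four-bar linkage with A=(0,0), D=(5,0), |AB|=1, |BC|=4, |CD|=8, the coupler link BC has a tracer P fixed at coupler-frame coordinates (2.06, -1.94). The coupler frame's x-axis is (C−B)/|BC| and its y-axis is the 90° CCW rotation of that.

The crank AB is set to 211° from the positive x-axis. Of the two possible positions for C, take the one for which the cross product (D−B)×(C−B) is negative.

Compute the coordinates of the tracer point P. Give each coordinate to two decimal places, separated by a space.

-3.17 -2.14

A=(0,0), D=(5.00,0)
B = A + 1.00·(cos211°, sin211°) = (-0.8572, -0.5150)
|BD| = 5.8798
circle(B,4.00) ∩ circle(D,8.00): a=-1.1419, h=3.8335
  candidates: C₊=(-2.3305,3.2037) cross=22.540; C₋=(-1.6589,-4.4339) cross=-22.540
  mode - wants cross < 0 → take C=(-1.6589,-4.4339) (cross=-22.540)
ex = (C−B)/|BC| = (-0.2004,-0.9797); ey = (0.9797,-0.2004)
P = B + 2.06·ex + -1.94·ey = (-3.1707,-2.1444)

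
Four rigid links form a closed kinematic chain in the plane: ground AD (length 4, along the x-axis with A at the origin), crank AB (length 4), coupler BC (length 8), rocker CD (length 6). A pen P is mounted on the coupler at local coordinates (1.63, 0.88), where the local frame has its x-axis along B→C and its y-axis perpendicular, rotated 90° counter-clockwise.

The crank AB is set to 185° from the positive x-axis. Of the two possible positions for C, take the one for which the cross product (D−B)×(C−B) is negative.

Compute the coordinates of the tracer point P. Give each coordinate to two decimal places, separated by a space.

A=(0,0), D=(4.00,0)
B = A + 4.00·(cos185°, sin185°) = (-3.9848, -0.3486)
|BD| = 7.9924
circle(B,8.00) ∩ circle(D,6.00): a=5.7479, h=5.5644
  candidates: C₊=(1.5149,5.4612) cross=44.473; C₋=(2.0003,-5.6570) cross=-44.473
  mode - wants cross < 0 → take C=(2.0003,-5.6570) (cross=-44.473)
ex = (C−B)/|BC| = (0.7481,-0.6635); ey = (0.6635,0.7481)
P = B + 1.63·ex + 0.88·ey = (-2.1814,-0.7718)

-2.18 -0.77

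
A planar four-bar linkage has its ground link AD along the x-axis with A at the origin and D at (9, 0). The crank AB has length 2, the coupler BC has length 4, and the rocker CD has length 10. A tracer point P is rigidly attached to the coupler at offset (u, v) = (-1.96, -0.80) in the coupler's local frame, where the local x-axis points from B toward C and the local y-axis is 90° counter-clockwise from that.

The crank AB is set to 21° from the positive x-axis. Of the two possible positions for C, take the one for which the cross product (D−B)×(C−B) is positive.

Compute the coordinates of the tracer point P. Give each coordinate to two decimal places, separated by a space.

3.52 -0.61

A=(0,0), D=(9.00,0)
B = A + 2.00·(cos21°, sin21°) = (1.8672, 0.7167)
|BD| = 7.1688
circle(B,4.00) ∩ circle(D,10.00): a=-2.2744, h=3.2905
  candidates: C₊=(-0.0668,4.2181) cross=23.589; C₋=(-0.7248,-2.3299) cross=-23.589
  mode + wants cross > 0 → take C=(-0.0668,4.2181) (cross=23.589)
ex = (C−B)/|BC| = (-0.4835,0.8753); ey = (-0.8753,-0.4835)
P = B + -1.96·ex + -0.80·ey = (3.5151,-0.6121)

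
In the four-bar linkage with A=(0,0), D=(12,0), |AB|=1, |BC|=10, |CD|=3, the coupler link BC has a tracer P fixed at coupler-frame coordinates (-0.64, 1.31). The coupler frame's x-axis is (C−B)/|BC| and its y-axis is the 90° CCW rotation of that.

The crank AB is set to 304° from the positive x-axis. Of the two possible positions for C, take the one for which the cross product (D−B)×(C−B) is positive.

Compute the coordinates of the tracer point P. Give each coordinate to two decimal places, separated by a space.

-0.46 0.22

A=(0,0), D=(12.00,0)
B = A + 1.00·(cos304°, sin304°) = (0.5592, -0.8290)
|BD| = 11.4708
circle(B,10.00) ∩ circle(D,3.00): a=9.7020, h=2.4231
  candidates: C₊=(10.0607,2.2889) cross=27.795; C₋=(10.4109,-2.5446) cross=-27.795
  mode + wants cross > 0 → take C=(10.0607,2.2889) (cross=27.795)
ex = (C−B)/|BC| = (0.9501,0.3118); ey = (-0.3118,0.9501)
P = B + -0.64·ex + 1.31·ey = (-0.4574,0.2161)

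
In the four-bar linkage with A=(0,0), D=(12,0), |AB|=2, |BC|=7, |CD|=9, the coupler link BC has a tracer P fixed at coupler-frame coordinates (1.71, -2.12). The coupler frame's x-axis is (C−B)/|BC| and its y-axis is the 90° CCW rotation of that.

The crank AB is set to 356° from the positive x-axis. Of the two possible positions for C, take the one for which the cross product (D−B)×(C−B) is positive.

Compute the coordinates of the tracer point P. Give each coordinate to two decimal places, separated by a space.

A=(0,0), D=(12.00,0)
B = A + 2.00·(cos356°, sin356°) = (1.9951, -0.1395)
|BD| = 10.0058
circle(B,7.00) ∩ circle(D,9.00): a=3.4039, h=6.1167
  candidates: C₊=(5.3134,6.0240) cross=61.203; C₋=(5.4839,-6.2081) cross=-61.203
  mode + wants cross > 0 → take C=(5.3134,6.0240) (cross=61.203)
ex = (C−B)/|BC| = (0.4740,0.8805); ey = (-0.8805,0.4740)
P = B + 1.71·ex + -2.12·ey = (4.6724,0.3612)

4.67 0.36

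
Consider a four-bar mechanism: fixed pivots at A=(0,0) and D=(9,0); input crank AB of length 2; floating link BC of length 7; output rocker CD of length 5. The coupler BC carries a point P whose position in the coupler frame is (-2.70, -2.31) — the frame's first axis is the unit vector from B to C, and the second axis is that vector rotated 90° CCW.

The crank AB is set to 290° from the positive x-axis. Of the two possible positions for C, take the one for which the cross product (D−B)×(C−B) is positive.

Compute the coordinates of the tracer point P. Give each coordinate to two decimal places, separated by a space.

A=(0,0), D=(9.00,0)
B = A + 2.00·(cos290°, sin290°) = (0.6840, -1.8794)
|BD| = 8.5257
circle(B,7.00) ∩ circle(D,5.00): a=5.6704, h=4.1045
  candidates: C₊=(5.3101,3.3741) cross=34.994; C₋=(7.1197,-4.6330) cross=-34.994
  mode + wants cross > 0 → take C=(5.3101,3.3741) (cross=34.994)
ex = (C−B)/|BC| = (0.6609,0.7505); ey = (-0.7505,0.6609)
P = B + -2.70·ex + -2.31·ey = (0.6334,-5.4323)

0.63 -5.43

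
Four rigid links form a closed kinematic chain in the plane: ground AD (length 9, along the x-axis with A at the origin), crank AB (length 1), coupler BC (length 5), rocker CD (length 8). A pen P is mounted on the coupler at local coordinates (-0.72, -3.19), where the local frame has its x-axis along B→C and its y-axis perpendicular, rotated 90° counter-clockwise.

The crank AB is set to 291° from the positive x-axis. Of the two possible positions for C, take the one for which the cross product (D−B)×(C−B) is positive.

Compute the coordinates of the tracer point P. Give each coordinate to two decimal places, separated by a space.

3.15 -2.64

A=(0,0), D=(9.00,0)
B = A + 1.00·(cos291°, sin291°) = (0.3584, -0.9336)
|BD| = 8.6919
circle(B,5.00) ∩ circle(D,8.00): a=2.1025, h=4.5365
  candidates: C₊=(1.9614,3.8025) cross=39.431; C₋=(2.9360,-5.2180) cross=-39.431
  mode + wants cross > 0 → take C=(1.9614,3.8025) (cross=39.431)
ex = (C−B)/|BC| = (0.3206,0.9472); ey = (-0.9472,0.3206)
P = B + -0.72·ex + -3.19·ey = (3.1491,-2.6383)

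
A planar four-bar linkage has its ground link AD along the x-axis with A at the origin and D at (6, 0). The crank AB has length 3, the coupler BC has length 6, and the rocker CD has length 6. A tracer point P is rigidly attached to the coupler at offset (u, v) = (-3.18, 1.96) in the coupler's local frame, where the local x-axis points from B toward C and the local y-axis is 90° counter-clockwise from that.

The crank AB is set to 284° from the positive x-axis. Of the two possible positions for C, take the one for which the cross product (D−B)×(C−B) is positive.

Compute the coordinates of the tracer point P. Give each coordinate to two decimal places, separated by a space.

A=(0,0), D=(6.00,0)
B = A + 3.00·(cos284°, sin284°) = (0.7258, -2.9109)
|BD| = 6.0242
circle(B,6.00) ∩ circle(D,6.00): a=3.0121, h=5.1892
  candidates: C₊=(0.8555,3.0877) cross=31.260; C₋=(5.8703,-5.9986) cross=-31.260
  mode + wants cross > 0 → take C=(0.8555,3.0877) (cross=31.260)
ex = (C−B)/|BC| = (0.0216,0.9998); ey = (-0.9998,0.0216)
P = B + -3.18·ex + 1.96·ey = (-1.3025,-6.0478)

-1.30 -6.05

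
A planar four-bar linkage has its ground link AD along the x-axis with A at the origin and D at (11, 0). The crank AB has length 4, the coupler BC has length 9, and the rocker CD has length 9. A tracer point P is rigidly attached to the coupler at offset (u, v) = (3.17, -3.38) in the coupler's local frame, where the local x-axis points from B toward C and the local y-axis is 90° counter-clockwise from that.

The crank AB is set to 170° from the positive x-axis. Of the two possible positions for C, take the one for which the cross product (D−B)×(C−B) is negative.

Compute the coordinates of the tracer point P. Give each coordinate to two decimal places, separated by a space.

A=(0,0), D=(11.00,0)
B = A + 4.00·(cos170°, sin170°) = (-3.9392, 0.6946)
|BD| = 14.9554
circle(B,9.00) ∩ circle(D,9.00): a=7.4777, h=5.0084
  candidates: C₊=(3.7630,5.3503) cross=74.903; C₋=(3.2978,-4.6557) cross=-74.903
  mode - wants cross < 0 → take C=(3.2978,-4.6557) (cross=-74.903)
ex = (C−B)/|BC| = (0.8041,-0.5945); ey = (0.5945,0.8041)
P = B + 3.17·ex + -3.38·ey = (-3.3995,-3.9078)

-3.40 -3.91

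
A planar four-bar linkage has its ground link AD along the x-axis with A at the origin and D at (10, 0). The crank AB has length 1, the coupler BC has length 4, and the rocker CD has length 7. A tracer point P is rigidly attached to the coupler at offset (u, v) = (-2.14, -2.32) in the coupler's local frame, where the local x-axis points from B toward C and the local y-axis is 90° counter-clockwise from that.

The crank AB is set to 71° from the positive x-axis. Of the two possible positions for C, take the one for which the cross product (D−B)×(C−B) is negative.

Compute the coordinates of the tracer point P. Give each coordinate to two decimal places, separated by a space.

-2.82 0.73

A=(0,0), D=(10.00,0)
B = A + 1.00·(cos71°, sin71°) = (0.3256, 0.9455)
|BD| = 9.7205
circle(B,4.00) ∩ circle(D,7.00): a=3.1628, h=2.4488
  candidates: C₊=(3.7116,3.0750) cross=23.803; C₋=(3.2352,-1.7993) cross=-23.803
  mode - wants cross < 0 → take C=(3.2352,-1.7993) (cross=-23.803)
ex = (C−B)/|BC| = (0.7274,-0.6862); ey = (0.6862,0.7274)
P = B + -2.14·ex + -2.32·ey = (-2.8231,0.7264)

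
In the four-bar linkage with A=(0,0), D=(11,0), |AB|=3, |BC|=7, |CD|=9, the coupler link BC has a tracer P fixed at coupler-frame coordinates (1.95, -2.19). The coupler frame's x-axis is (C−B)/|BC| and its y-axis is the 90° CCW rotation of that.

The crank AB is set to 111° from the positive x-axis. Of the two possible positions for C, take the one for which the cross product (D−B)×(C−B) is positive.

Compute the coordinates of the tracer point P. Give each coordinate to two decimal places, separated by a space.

A=(0,0), D=(11.00,0)
B = A + 3.00·(cos111°, sin111°) = (-1.0751, 2.8007)
|BD| = 12.3957
circle(B,7.00) ∩ circle(D,9.00): a=4.9071, h=4.9921
  candidates: C₊=(4.8330,6.5550) cross=61.880; C₋=(2.5771,-3.1710) cross=-61.880
  mode + wants cross > 0 → take C=(4.8330,6.5550) (cross=61.880)
ex = (C−B)/|BC| = (0.8440,0.5363); ey = (-0.5363,0.8440)
P = B + 1.95·ex + -2.19·ey = (1.7453,1.9982)

1.75 2.00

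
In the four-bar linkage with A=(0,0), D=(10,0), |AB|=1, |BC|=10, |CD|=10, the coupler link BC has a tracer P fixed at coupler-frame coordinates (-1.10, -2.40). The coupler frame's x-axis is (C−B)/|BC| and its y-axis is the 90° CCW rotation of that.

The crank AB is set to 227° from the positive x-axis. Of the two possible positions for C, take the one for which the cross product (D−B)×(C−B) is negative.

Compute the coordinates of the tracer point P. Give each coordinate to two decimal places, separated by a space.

-3.27 -1.26

A=(0,0), D=(10.00,0)
B = A + 1.00·(cos227°, sin227°) = (-0.6820, -0.7314)
|BD| = 10.7070
circle(B,10.00) ∩ circle(D,10.00): a=5.3535, h=8.4463
  candidates: C₊=(4.0821,8.0609) cross=90.435; C₋=(5.2359,-8.7923) cross=-90.435
  mode - wants cross < 0 → take C=(5.2359,-8.7923) (cross=-90.435)
ex = (C−B)/|BC| = (0.5918,-0.8061); ey = (0.8061,0.5918)
P = B + -1.10·ex + -2.40·ey = (-3.2676,-1.2650)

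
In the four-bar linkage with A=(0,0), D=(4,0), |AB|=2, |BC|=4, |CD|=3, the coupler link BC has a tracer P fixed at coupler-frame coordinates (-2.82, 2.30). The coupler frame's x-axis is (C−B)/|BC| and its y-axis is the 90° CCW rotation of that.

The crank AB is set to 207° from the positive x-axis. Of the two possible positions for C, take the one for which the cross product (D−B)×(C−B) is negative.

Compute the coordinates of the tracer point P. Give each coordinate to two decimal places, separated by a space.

-3.68 2.19

A=(0,0), D=(4.00,0)
B = A + 2.00·(cos207°, sin207°) = (-1.7820, -0.9080)
|BD| = 5.8529
circle(B,4.00) ∩ circle(D,3.00): a=3.5244, h=1.8917
  candidates: C₊=(1.4063,1.5075) cross=11.072; C₋=(1.9932,-2.2300) cross=-11.072
  mode - wants cross < 0 → take C=(1.9932,-2.2300) (cross=-11.072)
ex = (C−B)/|BC| = (0.9438,-0.3305); ey = (0.3305,0.9438)
P = B + -2.82·ex + 2.30·ey = (-3.6834,2.1948)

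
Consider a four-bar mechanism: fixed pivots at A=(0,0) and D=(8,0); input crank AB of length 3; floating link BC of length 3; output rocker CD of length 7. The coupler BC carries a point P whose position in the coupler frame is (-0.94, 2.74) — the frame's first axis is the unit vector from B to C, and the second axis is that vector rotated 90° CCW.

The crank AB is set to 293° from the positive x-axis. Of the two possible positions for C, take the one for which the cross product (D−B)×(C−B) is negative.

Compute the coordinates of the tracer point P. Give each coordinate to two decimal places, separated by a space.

A=(0,0), D=(8.00,0)
B = A + 3.00·(cos293°, sin293°) = (1.1722, -2.7615)
|BD| = 7.3651
circle(B,3.00) ∩ circle(D,7.00): a=0.9671, h=2.8399
  candidates: C₊=(1.0039,0.2338) cross=20.916; C₋=(3.1335,-5.0316) cross=-20.916
  mode - wants cross < 0 → take C=(3.1335,-5.0316) (cross=-20.916)
ex = (C−B)/|BC| = (0.6538,-0.7567); ey = (0.7567,0.6538)
P = B + -0.94·ex + 2.74·ey = (2.6310,-0.2589)

2.63 -0.26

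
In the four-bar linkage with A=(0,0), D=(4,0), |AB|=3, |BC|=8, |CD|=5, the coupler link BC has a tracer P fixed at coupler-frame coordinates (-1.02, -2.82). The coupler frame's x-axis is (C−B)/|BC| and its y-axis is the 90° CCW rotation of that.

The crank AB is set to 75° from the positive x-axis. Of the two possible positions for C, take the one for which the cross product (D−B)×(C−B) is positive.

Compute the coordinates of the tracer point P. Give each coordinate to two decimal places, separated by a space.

A=(0,0), D=(4.00,0)
B = A + 3.00·(cos75°, sin75°) = (0.7765, 2.8978)
|BD| = 4.3346
circle(B,8.00) ∩ circle(D,5.00): a=6.6660, h=4.4232
  candidates: C₊=(8.6909,1.7308) cross=19.172; C₋=(2.7769,-4.8481) cross=-19.172
  mode + wants cross > 0 → take C=(8.6909,1.7308) (cross=19.172)
ex = (C−B)/|BC| = (0.9893,-0.1459); ey = (0.1459,0.9893)
P = B + -1.02·ex + -2.82·ey = (-0.6440,0.2567)

-0.64 0.26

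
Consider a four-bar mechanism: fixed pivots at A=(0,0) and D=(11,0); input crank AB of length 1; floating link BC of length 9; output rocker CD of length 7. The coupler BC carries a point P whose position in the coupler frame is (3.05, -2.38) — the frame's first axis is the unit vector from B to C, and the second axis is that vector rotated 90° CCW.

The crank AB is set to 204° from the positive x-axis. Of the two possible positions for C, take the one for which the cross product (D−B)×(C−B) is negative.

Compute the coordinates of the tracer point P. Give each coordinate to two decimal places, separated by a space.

A=(0,0), D=(11.00,0)
B = A + 1.00·(cos204°, sin204°) = (-0.9135, -0.4067)
|BD| = 11.9205
circle(B,9.00) ∩ circle(D,7.00): a=7.3025, h=5.2606
  candidates: C₊=(6.2052,5.1000) cross=62.709; C₋=(6.5642,-5.4151) cross=-62.709
  mode - wants cross < 0 → take C=(6.5642,-5.4151) (cross=-62.709)
ex = (C−B)/|BC| = (0.8309,-0.5565); ey = (0.5565,0.8309)
P = B + 3.05·ex + -2.38·ey = (0.2961,-4.0815)

0.30 -4.08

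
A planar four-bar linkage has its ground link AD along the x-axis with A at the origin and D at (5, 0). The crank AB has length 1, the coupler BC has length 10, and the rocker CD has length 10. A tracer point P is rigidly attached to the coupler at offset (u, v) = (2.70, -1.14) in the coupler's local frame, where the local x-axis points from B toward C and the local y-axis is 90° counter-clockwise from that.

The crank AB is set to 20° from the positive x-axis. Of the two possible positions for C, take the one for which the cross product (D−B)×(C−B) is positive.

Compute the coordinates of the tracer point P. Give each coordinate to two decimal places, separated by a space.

A=(0,0), D=(5.00,0)
B = A + 1.00·(cos20°, sin20°) = (0.9397, 0.3420)
|BD| = 4.0747
circle(B,10.00) ∩ circle(D,10.00): a=2.0373, h=9.7903
  candidates: C₊=(3.7916,9.9267) cross=39.892; C₋=(2.1481,-9.5847) cross=-39.892
  mode + wants cross > 0 → take C=(3.7916,9.9267) (cross=39.892)
ex = (C−B)/|BC| = (0.2852,0.9585); ey = (-0.9585,0.2852)
P = B + 2.70·ex + -1.14·ey = (2.8024,2.6048)

2.80 2.60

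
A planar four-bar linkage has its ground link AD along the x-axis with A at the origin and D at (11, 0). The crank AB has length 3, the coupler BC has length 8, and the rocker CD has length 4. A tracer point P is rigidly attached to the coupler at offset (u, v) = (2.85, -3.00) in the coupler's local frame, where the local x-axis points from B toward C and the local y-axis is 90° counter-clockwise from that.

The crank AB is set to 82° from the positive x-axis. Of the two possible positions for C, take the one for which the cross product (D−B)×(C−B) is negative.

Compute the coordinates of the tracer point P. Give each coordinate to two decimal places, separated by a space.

A=(0,0), D=(11.00,0)
B = A + 3.00·(cos82°, sin82°) = (0.4175, 2.9708)
|BD| = 10.9916
circle(B,8.00) ∩ circle(D,4.00): a=7.6793, h=2.2425
  candidates: C₊=(8.4171,3.0543) cross=24.648; C₋=(7.2049,-1.2638) cross=-24.648
  mode - wants cross < 0 → take C=(7.2049,-1.2638) (cross=-24.648)
ex = (C−B)/|BC| = (0.8484,-0.5293); ey = (0.5293,0.8484)
P = B + 2.85·ex + -3.00·ey = (1.2476,-1.0830)

1.25 -1.08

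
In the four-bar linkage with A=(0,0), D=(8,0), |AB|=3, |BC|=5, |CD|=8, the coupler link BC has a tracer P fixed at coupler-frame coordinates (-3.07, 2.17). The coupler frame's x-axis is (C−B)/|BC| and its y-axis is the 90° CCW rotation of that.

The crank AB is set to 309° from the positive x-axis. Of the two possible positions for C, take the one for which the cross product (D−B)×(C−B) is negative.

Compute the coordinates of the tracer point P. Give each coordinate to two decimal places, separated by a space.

A=(0,0), D=(8.00,0)
B = A + 3.00·(cos309°, sin309°) = (1.8880, -2.3314)
|BD| = 6.5416
circle(B,5.00) ∩ circle(D,8.00): a=0.2899, h=4.9916
  candidates: C₊=(0.3798,2.4357) cross=32.653; C₋=(3.9378,-6.8919) cross=-32.653
  mode - wants cross < 0 → take C=(3.9378,-6.8919) (cross=-32.653)
ex = (C−B)/|BC| = (0.4100,-0.9121); ey = (0.9121,0.4100)
P = B + -3.07·ex + 2.17·ey = (2.6086,1.3583)

2.61 1.36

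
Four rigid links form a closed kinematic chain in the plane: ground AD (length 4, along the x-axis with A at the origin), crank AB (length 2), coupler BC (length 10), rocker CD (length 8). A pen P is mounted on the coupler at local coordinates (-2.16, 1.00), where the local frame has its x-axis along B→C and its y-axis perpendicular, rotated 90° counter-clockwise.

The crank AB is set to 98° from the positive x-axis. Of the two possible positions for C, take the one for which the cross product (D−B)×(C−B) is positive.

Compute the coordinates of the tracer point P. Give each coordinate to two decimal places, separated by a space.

A=(0,0), D=(4.00,0)
B = A + 2.00·(cos98°, sin98°) = (-0.2783, 1.9805)
|BD| = 4.7145
circle(B,10.00) ∩ circle(D,8.00): a=6.1752, h=7.8655
  candidates: C₊=(8.6298,6.5242) cross=37.082; C₋=(2.0213,-7.7514) cross=-37.082
  mode + wants cross > 0 → take C=(8.6298,6.5242) (cross=37.082)
ex = (C−B)/|BC| = (0.8908,0.4544); ey = (-0.4544,0.8908)
P = B + -2.16·ex + 1.00·ey = (-2.6569,1.8899)

-2.66 1.89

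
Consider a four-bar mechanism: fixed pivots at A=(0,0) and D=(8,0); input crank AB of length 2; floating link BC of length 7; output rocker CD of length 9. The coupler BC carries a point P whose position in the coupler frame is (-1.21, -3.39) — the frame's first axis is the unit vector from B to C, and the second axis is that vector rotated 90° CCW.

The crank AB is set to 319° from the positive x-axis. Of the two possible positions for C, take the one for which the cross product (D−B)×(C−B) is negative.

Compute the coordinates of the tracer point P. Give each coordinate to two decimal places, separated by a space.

-2.09 -1.26

A=(0,0), D=(8.00,0)
B = A + 2.00·(cos319°, sin319°) = (1.5094, -1.3121)
|BD| = 6.6219
circle(B,7.00) ∩ circle(D,9.00): a=0.8947, h=6.9426
  candidates: C₊=(1.0107,5.6701) cross=45.973; C₋=(3.7621,-7.9398) cross=-45.973
  mode - wants cross < 0 → take C=(3.7621,-7.9398) (cross=-45.973)
ex = (C−B)/|BC| = (0.3218,-0.9468); ey = (0.9468,0.3218)
P = B + -1.21·ex + -3.39·ey = (-2.0896,-1.2574)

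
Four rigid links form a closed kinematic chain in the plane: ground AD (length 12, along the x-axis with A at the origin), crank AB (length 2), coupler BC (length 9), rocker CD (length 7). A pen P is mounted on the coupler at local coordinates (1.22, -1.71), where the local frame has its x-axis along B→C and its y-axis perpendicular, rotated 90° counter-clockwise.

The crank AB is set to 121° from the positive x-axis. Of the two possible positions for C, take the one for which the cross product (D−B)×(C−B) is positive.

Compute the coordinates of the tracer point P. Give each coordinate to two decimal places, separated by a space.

0.75 0.60

A=(0,0), D=(12.00,0)
B = A + 2.00·(cos121°, sin121°) = (-1.0301, 1.7143)
|BD| = 13.1424
circle(B,9.00) ∩ circle(D,7.00): a=7.7886, h=4.5097
  candidates: C₊=(7.2803,5.1695) cross=59.268; C₋=(6.1037,-3.7728) cross=-59.268
  mode + wants cross > 0 → take C=(7.2803,5.1695) (cross=59.268)
ex = (C−B)/|BC| = (0.9234,0.3839); ey = (-0.3839,0.9234)
P = B + 1.22·ex + -1.71·ey = (0.7529,0.6037)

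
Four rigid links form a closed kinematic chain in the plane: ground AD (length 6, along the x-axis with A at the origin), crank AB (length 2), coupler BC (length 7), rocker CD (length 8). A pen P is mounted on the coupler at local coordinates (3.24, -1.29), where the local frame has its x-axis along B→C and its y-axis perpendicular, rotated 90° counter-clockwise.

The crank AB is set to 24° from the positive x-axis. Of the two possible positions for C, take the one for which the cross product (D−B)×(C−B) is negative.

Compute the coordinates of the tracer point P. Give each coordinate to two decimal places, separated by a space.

A=(0,0), D=(6.00,0)
B = A + 2.00·(cos24°, sin24°) = (1.8271, 0.8135)
|BD| = 4.2515
circle(B,7.00) ∩ circle(D,8.00): a=0.3616, h=6.9907
  candidates: C₊=(3.5196,7.6058) cross=29.720; C₋=(0.8444,-6.1172) cross=-29.720
  mode - wants cross < 0 → take C=(0.8444,-6.1172) (cross=-29.720)
ex = (C−B)/|BC| = (-0.1404,-0.9901); ey = (0.9901,-0.1404)
P = B + 3.24·ex + -1.29·ey = (0.0950,-2.2134)

0.10 -2.21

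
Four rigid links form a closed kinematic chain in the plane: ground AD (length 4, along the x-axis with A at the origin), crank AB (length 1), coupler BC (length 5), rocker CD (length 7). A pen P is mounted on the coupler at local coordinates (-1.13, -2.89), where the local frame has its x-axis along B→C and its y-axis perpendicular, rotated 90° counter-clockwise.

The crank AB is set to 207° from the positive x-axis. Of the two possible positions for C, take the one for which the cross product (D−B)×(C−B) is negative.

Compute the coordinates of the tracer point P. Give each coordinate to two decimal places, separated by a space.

-3.88 0.40

A=(0,0), D=(4.00,0)
B = A + 1.00·(cos207°, sin207°) = (-0.8910, -0.4540)
|BD| = 4.9120
circle(B,5.00) ∩ circle(D,7.00): a=0.0130, h=5.0000
  candidates: C₊=(-1.3401,4.5258) cross=24.560; C₋=(-0.4159,-5.4314) cross=-24.560
  mode - wants cross < 0 → take C=(-0.4159,-5.4314) (cross=-24.560)
ex = (C−B)/|BC| = (0.0950,-0.9955); ey = (0.9955,0.0950)
P = B + -1.13·ex + -2.89·ey = (-3.8753,0.3963)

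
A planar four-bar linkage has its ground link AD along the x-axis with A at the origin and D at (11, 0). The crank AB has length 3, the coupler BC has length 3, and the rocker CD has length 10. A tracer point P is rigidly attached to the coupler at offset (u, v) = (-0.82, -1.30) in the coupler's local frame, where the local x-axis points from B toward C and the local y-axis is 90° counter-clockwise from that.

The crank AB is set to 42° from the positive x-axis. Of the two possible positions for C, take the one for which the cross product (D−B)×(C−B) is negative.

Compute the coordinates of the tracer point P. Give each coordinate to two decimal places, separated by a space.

A=(0,0), D=(11.00,0)
B = A + 3.00·(cos42°, sin42°) = (2.2294, 2.0074)
|BD| = 8.9974
circle(B,3.00) ∩ circle(D,10.00): a=-0.5584, h=2.9476
  candidates: C₊=(2.3428,5.0052) cross=26.520; C₋=(1.0275,-0.7413) cross=-26.520
  mode - wants cross < 0 → take C=(1.0275,-0.7413) (cross=-26.520)
ex = (C−B)/|BC| = (-0.4006,-0.9162); ey = (0.9162,-0.4006)
P = B + -0.82·ex + -1.30·ey = (1.3669,3.2795)

1.37 3.28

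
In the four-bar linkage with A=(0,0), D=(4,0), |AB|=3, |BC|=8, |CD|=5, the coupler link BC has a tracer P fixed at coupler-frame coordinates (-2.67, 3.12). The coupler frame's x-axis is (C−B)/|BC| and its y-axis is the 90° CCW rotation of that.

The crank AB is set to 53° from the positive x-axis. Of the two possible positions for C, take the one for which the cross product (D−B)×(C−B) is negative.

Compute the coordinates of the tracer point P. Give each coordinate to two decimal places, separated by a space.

A=(0,0), D=(4.00,0)
B = A + 3.00·(cos53°, sin53°) = (1.8054, 2.3959)
|BD| = 3.2491
circle(B,8.00) ∩ circle(D,5.00): a=7.6263, h=2.4167
  candidates: C₊=(8.7386,-1.5955) cross=7.852; C₋=(5.1745,-4.8601) cross=-7.852
  mode - wants cross < 0 → take C=(5.1745,-4.8601) (cross=-7.852)
ex = (C−B)/|BC| = (0.4211,-0.9070); ey = (0.9070,0.4211)
P = B + -2.67·ex + 3.12·ey = (3.5109,6.1315)

3.51 6.13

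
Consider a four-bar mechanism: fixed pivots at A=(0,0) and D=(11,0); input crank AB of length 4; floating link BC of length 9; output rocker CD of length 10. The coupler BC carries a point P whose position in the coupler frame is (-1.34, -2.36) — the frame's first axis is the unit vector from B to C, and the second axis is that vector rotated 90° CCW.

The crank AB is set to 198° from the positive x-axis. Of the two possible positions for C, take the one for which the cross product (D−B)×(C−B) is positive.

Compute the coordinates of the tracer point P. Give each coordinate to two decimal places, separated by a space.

-3.05 -3.84

A=(0,0), D=(11.00,0)
B = A + 4.00·(cos198°, sin198°) = (-3.8042, -1.2361)
|BD| = 14.8557
circle(B,9.00) ∩ circle(D,10.00): a=6.7884, h=5.9091
  candidates: C₊=(2.4690,5.2174) cross=87.784; C₋=(3.4523,-6.5599) cross=-87.784
  mode + wants cross > 0 → take C=(2.4690,5.2174) (cross=87.784)
ex = (C−B)/|BC| = (0.6970,0.7171); ey = (-0.7171,0.6970)
P = B + -1.34·ex + -2.36·ey = (-3.0460,-3.8419)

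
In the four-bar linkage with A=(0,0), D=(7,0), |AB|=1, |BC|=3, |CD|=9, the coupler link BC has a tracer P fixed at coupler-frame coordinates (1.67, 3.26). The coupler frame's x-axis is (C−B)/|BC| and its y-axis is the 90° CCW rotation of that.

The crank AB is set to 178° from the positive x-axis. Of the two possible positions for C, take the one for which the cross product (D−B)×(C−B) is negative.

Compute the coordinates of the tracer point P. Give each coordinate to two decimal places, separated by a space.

A=(0,0), D=(7.00,0)
B = A + 1.00·(cos178°, sin178°) = (-0.9994, 0.0349)
|BD| = 7.9995
circle(B,3.00) ∩ circle(D,9.00): a=-0.5006, h=2.9579
  candidates: C₊=(-1.4870,2.9950) cross=23.662; C₋=(-1.5129,-2.9208) cross=-23.662
  mode - wants cross < 0 → take C=(-1.5129,-2.9208) (cross=-23.662)
ex = (C−B)/|BC| = (-0.1712,-0.9852); ey = (0.9852,-0.1712)
P = B + 1.67·ex + 3.26·ey = (1.9267,-2.1684)

1.93 -2.17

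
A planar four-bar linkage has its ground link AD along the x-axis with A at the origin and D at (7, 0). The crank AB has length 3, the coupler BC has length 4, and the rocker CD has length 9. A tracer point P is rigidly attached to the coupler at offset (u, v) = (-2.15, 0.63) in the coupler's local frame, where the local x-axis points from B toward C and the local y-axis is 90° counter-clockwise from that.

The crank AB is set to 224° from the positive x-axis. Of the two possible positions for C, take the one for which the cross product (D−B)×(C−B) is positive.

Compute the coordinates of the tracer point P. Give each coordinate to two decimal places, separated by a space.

-2.98 -4.17

A=(0,0), D=(7.00,0)
B = A + 3.00·(cos224°, sin224°) = (-2.1580, -2.0840)
|BD| = 9.3921
circle(B,4.00) ∩ circle(D,9.00): a=1.2357, h=3.8043
  candidates: C₊=(-1.7972,1.8997) cross=35.731; C₋=(-0.1090,-5.5193) cross=-35.731
  mode + wants cross > 0 → take C=(-1.7972,1.8997) (cross=35.731)
ex = (C−B)/|BC| = (0.0902,0.9959); ey = (-0.9959,0.0902)
P = B + -2.15·ex + 0.63·ey = (-2.9794,-4.1684)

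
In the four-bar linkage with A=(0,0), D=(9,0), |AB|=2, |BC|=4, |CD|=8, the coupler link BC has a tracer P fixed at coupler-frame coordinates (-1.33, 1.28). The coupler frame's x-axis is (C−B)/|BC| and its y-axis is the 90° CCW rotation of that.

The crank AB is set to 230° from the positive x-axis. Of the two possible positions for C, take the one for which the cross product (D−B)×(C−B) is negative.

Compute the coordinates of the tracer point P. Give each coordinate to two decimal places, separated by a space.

-1.63 0.28

A=(0,0), D=(9.00,0)
B = A + 2.00·(cos230°, sin230°) = (-1.2856, -1.5321)
|BD| = 10.3991
circle(B,4.00) ∩ circle(D,8.00): a=2.8916, h=2.7638
  candidates: C₊=(1.1673,1.6276) cross=28.741; C₋=(1.9817,-3.8397) cross=-28.741
  mode - wants cross < 0 → take C=(1.9817,-3.8397) (cross=-28.741)
ex = (C−B)/|BC| = (0.8168,-0.5769); ey = (0.5769,0.8168)
P = B + -1.33·ex + 1.28·ey = (-1.6335,0.2807)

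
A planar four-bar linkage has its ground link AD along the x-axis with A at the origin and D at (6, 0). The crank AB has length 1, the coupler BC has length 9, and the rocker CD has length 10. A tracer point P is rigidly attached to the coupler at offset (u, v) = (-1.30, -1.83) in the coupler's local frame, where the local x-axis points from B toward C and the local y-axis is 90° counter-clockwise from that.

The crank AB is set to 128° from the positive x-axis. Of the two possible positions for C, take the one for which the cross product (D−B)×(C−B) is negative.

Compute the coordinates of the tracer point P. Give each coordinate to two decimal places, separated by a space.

-2.56 1.91

A=(0,0), D=(6.00,0)
B = A + 1.00·(cos128°, sin128°) = (-0.6157, 0.7880)
|BD| = 6.6624
circle(B,9.00) ∩ circle(D,10.00): a=1.9053, h=8.7960
  candidates: C₊=(2.3166,9.2969) cross=58.603; C₋=(0.2359,-8.1716) cross=-58.603
  mode - wants cross < 0 → take C=(0.2359,-8.1716) (cross=-58.603)
ex = (C−B)/|BC| = (0.0946,-0.9955); ey = (0.9955,0.0946)
P = B + -1.30·ex + -1.83·ey = (-2.5605,1.9090)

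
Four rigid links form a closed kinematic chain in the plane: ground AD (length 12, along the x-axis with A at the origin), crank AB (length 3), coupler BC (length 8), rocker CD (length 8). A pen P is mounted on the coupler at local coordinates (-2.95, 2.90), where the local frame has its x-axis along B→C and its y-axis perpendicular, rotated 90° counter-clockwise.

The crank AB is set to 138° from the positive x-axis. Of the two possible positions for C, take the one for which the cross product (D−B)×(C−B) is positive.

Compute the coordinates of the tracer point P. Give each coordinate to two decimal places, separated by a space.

A=(0,0), D=(12.00,0)
B = A + 3.00·(cos138°, sin138°) = (-2.2294, 2.0074)
|BD| = 14.3703
circle(B,8.00) ∩ circle(D,8.00): a=7.1852, h=3.5176
  candidates: C₊=(5.3767,4.4868) cross=50.549; C₋=(4.3939,-2.4794) cross=-50.549
  mode + wants cross > 0 → take C=(5.3767,4.4868) (cross=50.549)
ex = (C−B)/|BC| = (0.9508,0.3099); ey = (-0.3099,0.9508)
P = B + -2.95·ex + 2.90·ey = (-5.9330,3.8503)

-5.93 3.85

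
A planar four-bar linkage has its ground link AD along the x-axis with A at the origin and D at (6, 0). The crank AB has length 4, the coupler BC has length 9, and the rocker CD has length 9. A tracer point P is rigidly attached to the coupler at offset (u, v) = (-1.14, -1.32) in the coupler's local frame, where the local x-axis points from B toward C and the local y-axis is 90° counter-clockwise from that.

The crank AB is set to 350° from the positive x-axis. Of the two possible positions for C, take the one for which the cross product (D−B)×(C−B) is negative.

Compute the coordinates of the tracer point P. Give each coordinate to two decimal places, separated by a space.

2.26 -0.24

A=(0,0), D=(6.00,0)
B = A + 4.00·(cos350°, sin350°) = (3.9392, -0.6946)
|BD| = 2.1747
circle(B,9.00) ∩ circle(D,9.00): a=1.0873, h=8.9341
  candidates: C₊=(2.1161,8.1188) cross=19.429; C₋=(7.8232,-8.8134) cross=-19.429
  mode - wants cross < 0 → take C=(7.8232,-8.8134) (cross=-19.429)
ex = (C−B)/|BC| = (0.4315,-0.9021); ey = (0.9021,0.4315)
P = B + -1.14·ex + -1.32·ey = (2.2565,-0.2359)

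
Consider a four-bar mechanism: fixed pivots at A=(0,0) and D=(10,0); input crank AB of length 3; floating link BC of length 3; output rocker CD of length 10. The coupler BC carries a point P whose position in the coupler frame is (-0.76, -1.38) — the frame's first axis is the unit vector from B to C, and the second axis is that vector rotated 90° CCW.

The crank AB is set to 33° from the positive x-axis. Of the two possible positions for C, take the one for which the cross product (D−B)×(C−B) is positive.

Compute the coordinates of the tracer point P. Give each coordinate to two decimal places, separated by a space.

A=(0,0), D=(10.00,0)
B = A + 3.00·(cos33°, sin33°) = (2.5160, 1.6339)
|BD| = 7.6603
circle(B,3.00) ∩ circle(D,10.00): a=-2.1096, h=2.1330
  candidates: C₊=(0.9099,4.1678) cross=16.339; C₋=(-0.0000,0.0000) cross=-16.339
  mode + wants cross > 0 → take C=(0.9099,4.1678) (cross=16.339)
ex = (C−B)/|BC| = (-0.5354,0.8446); ey = (-0.8446,-0.5354)
P = B + -0.76·ex + -1.38·ey = (4.0885,1.7308)

4.09 1.73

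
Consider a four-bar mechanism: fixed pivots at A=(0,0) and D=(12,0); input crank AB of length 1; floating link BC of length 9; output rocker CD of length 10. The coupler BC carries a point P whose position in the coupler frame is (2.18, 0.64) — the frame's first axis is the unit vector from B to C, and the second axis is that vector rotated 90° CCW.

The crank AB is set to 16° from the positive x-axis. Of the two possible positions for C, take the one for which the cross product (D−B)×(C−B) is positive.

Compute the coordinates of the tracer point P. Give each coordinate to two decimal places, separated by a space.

A=(0,0), D=(12.00,0)
B = A + 1.00·(cos16°, sin16°) = (0.9613, 0.2756)
|BD| = 11.0422
circle(B,9.00) ∩ circle(D,10.00): a=4.6608, h=7.6992
  candidates: C₊=(5.8128,7.8561) cross=85.016; C₋=(5.4284,-7.5375) cross=-85.016
  mode + wants cross > 0 → take C=(5.8128,7.8561) (cross=85.016)
ex = (C−B)/|BC| = (0.5391,0.8423); ey = (-0.8423,0.5391)
P = B + 2.18·ex + 0.64·ey = (1.5973,2.4568)

1.60 2.46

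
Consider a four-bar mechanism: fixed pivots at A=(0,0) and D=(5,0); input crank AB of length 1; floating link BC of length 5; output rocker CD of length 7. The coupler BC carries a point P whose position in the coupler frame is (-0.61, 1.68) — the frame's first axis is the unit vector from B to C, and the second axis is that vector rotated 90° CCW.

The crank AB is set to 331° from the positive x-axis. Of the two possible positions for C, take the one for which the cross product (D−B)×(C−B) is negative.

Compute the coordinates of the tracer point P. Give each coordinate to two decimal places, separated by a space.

2.58 0.05

A=(0,0), D=(5.00,0)
B = A + 1.00·(cos331°, sin331°) = (0.8746, -0.4848)
|BD| = 4.1538
circle(B,5.00) ∩ circle(D,7.00): a=-0.8121, h=4.9336
  candidates: C₊=(-0.5077,4.3203) cross=20.493; C₋=(0.6439,-5.4795) cross=-20.493
  mode - wants cross < 0 → take C=(0.6439,-5.4795) (cross=-20.493)
ex = (C−B)/|BC| = (-0.0461,-0.9989); ey = (0.9989,-0.0461)
P = B + -0.61·ex + 1.68·ey = (2.5810,0.0470)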